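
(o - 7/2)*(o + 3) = o^2 - o/2 - 21/2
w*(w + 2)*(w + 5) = w^3 + 7*w^2 + 10*w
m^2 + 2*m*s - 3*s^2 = (m - s)*(m + 3*s)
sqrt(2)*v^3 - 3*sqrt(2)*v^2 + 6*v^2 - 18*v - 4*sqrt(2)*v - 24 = (v - 4)*(v + 3*sqrt(2))*(sqrt(2)*v + sqrt(2))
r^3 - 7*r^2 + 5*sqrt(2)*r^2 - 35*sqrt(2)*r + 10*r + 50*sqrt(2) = (r - 5)*(r - 2)*(r + 5*sqrt(2))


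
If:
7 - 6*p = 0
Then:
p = 7/6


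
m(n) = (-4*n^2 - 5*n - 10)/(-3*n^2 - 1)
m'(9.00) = -0.03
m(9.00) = 1.55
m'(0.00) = 5.00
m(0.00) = 10.00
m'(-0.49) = 9.08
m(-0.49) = 4.95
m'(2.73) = -0.46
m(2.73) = 2.29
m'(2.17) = -0.78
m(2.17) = 2.62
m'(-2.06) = 0.26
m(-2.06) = 1.21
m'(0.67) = -6.64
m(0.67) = 6.45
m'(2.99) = -0.37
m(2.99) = 2.18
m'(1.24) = -2.62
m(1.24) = 3.98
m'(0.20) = -4.78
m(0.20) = 9.96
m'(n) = 6*n*(-4*n^2 - 5*n - 10)/(-3*n^2 - 1)^2 + (-8*n - 5)/(-3*n^2 - 1) = (-15*n^2 - 52*n + 5)/(9*n^4 + 6*n^2 + 1)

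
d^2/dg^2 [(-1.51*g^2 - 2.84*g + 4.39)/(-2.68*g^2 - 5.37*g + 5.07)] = (-2.66660000000002*g^3 - 66.0807600000001*g^2 - 147.54204*g - 140.2152)/(19.248832*g^6 + 115.708464*g^5 + 122.604372*g^4 - 282.938319*g^3 - 231.941853*g^2 + 414.105939*g - 130.323843)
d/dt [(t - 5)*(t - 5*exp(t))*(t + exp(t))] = (t - 5)*(t - 5*exp(t))*(exp(t) + 1) - (t - 5)*(t + exp(t))*(5*exp(t) - 1) + (t - 5*exp(t))*(t + exp(t))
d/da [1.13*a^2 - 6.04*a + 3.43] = 2.26*a - 6.04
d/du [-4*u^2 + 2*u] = 2 - 8*u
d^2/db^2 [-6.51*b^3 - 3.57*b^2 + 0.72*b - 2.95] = -39.06*b - 7.14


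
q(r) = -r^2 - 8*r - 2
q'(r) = -2*r - 8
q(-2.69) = 12.28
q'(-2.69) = -2.62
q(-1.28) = 6.60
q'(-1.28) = -5.44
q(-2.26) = 10.97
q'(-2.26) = -3.48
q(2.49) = -28.12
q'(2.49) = -12.98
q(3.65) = -44.52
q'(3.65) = -15.30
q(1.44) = -15.59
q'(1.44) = -10.88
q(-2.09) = 10.35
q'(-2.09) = -3.82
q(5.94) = -84.80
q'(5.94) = -19.88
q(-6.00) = 10.00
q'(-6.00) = 4.00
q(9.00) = -155.00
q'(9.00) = -26.00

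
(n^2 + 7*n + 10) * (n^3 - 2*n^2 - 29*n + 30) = n^5 + 5*n^4 - 33*n^3 - 193*n^2 - 80*n + 300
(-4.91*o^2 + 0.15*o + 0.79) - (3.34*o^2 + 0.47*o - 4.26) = -8.25*o^2 - 0.32*o + 5.05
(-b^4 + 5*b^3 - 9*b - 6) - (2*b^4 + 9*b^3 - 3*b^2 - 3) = -3*b^4 - 4*b^3 + 3*b^2 - 9*b - 3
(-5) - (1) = -6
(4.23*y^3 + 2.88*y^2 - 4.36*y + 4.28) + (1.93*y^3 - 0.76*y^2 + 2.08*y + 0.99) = 6.16*y^3 + 2.12*y^2 - 2.28*y + 5.27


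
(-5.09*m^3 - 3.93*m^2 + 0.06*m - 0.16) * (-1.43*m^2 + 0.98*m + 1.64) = 7.2787*m^5 + 0.6317*m^4 - 12.2848*m^3 - 6.1576*m^2 - 0.0584*m - 0.2624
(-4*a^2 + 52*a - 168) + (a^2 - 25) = -3*a^2 + 52*a - 193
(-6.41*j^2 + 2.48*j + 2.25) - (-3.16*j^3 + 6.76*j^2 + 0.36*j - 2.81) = 3.16*j^3 - 13.17*j^2 + 2.12*j + 5.06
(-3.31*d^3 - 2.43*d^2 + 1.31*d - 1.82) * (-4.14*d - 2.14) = 13.7034*d^4 + 17.1436*d^3 - 0.223199999999999*d^2 + 4.7314*d + 3.8948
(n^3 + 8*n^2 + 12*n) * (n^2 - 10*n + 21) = n^5 - 2*n^4 - 47*n^3 + 48*n^2 + 252*n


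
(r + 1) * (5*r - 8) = 5*r^2 - 3*r - 8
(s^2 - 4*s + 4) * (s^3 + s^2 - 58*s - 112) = s^5 - 3*s^4 - 58*s^3 + 124*s^2 + 216*s - 448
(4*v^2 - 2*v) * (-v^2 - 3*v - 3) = -4*v^4 - 10*v^3 - 6*v^2 + 6*v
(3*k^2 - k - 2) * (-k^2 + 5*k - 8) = -3*k^4 + 16*k^3 - 27*k^2 - 2*k + 16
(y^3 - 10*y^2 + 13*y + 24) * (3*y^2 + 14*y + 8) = 3*y^5 - 16*y^4 - 93*y^3 + 174*y^2 + 440*y + 192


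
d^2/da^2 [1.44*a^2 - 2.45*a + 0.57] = 2.88000000000000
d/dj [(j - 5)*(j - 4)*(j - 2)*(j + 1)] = 4*j^3 - 30*j^2 + 54*j - 2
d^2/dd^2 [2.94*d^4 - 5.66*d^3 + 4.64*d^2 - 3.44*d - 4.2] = 35.28*d^2 - 33.96*d + 9.28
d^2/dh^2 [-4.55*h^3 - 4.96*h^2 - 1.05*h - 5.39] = -27.3*h - 9.92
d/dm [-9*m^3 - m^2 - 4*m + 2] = -27*m^2 - 2*m - 4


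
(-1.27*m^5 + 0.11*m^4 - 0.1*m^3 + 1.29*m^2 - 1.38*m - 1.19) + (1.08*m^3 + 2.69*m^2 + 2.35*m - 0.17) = -1.27*m^5 + 0.11*m^4 + 0.98*m^3 + 3.98*m^2 + 0.97*m - 1.36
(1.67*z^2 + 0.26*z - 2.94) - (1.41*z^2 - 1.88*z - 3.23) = 0.26*z^2 + 2.14*z + 0.29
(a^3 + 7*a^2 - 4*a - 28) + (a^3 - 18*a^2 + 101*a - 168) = 2*a^3 - 11*a^2 + 97*a - 196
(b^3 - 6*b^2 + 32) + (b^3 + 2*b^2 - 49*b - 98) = 2*b^3 - 4*b^2 - 49*b - 66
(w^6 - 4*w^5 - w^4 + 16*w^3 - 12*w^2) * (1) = w^6 - 4*w^5 - w^4 + 16*w^3 - 12*w^2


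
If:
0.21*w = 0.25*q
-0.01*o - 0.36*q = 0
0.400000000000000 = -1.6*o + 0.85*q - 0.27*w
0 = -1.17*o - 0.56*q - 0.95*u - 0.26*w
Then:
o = -0.25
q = 0.01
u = 0.30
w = 0.01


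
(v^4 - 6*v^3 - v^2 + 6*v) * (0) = 0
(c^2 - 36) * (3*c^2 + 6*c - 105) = 3*c^4 + 6*c^3 - 213*c^2 - 216*c + 3780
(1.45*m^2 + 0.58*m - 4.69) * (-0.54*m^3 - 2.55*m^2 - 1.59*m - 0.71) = -0.783*m^5 - 4.0107*m^4 - 1.2519*m^3 + 10.0078*m^2 + 7.0453*m + 3.3299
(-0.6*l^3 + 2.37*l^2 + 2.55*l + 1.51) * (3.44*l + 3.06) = -2.064*l^4 + 6.3168*l^3 + 16.0242*l^2 + 12.9974*l + 4.6206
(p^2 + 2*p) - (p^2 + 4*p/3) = 2*p/3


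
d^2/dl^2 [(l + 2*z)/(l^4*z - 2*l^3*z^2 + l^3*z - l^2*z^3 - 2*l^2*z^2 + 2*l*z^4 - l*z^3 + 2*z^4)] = 2*((l + 2*z)*(-4*l^3 + 6*l^2*z - 3*l^2 + 2*l*z^2 + 4*l*z - 2*z^3 + z^2)^2 + (-4*l^3 + 6*l^2*z - 3*l^2 + 2*l*z^2 + 4*l*z - 2*z^3 + z^2 + (l + 2*z)*(-6*l^2 + 6*l*z - 3*l + z^2 + 2*z))*(l^4 - 2*l^3*z + l^3 - l^2*z^2 - 2*l^2*z + 2*l*z^3 - l*z^2 + 2*z^3))/(z*(l^4 - 2*l^3*z + l^3 - l^2*z^2 - 2*l^2*z + 2*l*z^3 - l*z^2 + 2*z^3)^3)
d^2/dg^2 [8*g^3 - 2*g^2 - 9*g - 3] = 48*g - 4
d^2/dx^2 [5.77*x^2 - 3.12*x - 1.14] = 11.5400000000000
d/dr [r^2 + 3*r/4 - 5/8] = 2*r + 3/4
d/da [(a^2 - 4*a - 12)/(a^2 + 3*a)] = (7*a^2 + 24*a + 36)/(a^2*(a^2 + 6*a + 9))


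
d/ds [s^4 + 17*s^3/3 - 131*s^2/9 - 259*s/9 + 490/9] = 4*s^3 + 17*s^2 - 262*s/9 - 259/9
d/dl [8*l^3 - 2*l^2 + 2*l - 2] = 24*l^2 - 4*l + 2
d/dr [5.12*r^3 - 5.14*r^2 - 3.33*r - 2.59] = 15.36*r^2 - 10.28*r - 3.33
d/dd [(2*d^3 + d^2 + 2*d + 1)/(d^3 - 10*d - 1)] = (-d^4 - 44*d^3 - 19*d^2 - 2*d + 8)/(d^6 - 20*d^4 - 2*d^3 + 100*d^2 + 20*d + 1)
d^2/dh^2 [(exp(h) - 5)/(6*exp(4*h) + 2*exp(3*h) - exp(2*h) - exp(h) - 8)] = (324*exp(8*h) - 2748*exp(7*h) - 1376*exp(6*h) + 228*exp(5*h) + 1145*exp(4*h) - 3633*exp(3*h) - 783*exp(2*h) + 147*exp(h) + 104)*exp(h)/(216*exp(12*h) + 216*exp(11*h) - 36*exp(10*h) - 172*exp(9*h) - 930*exp(8*h) - 546*exp(7*h) + 221*exp(6*h) + 387*exp(5*h) + 1221*exp(4*h) + 335*exp(3*h) - 216*exp(2*h) - 192*exp(h) - 512)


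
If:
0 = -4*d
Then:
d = 0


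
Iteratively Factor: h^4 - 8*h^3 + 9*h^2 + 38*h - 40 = (h - 1)*(h^3 - 7*h^2 + 2*h + 40) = (h - 4)*(h - 1)*(h^2 - 3*h - 10) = (h - 4)*(h - 1)*(h + 2)*(h - 5)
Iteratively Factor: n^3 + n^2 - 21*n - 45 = (n - 5)*(n^2 + 6*n + 9) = (n - 5)*(n + 3)*(n + 3)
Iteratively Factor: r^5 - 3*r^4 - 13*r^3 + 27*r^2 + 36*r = (r + 1)*(r^4 - 4*r^3 - 9*r^2 + 36*r) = (r + 1)*(r + 3)*(r^3 - 7*r^2 + 12*r) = (r - 3)*(r + 1)*(r + 3)*(r^2 - 4*r) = r*(r - 3)*(r + 1)*(r + 3)*(r - 4)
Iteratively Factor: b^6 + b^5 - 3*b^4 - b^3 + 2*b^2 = (b - 1)*(b^5 + 2*b^4 - b^3 - 2*b^2) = b*(b - 1)*(b^4 + 2*b^3 - b^2 - 2*b) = b^2*(b - 1)*(b^3 + 2*b^2 - b - 2) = b^2*(b - 1)^2*(b^2 + 3*b + 2) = b^2*(b - 1)^2*(b + 2)*(b + 1)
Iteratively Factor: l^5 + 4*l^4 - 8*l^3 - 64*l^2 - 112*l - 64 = (l + 2)*(l^4 + 2*l^3 - 12*l^2 - 40*l - 32) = (l + 2)^2*(l^3 - 12*l - 16) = (l + 2)^3*(l^2 - 2*l - 8) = (l - 4)*(l + 2)^3*(l + 2)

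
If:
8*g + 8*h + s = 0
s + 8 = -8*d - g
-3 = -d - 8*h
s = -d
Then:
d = -61/58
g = -37/58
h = 235/464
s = 61/58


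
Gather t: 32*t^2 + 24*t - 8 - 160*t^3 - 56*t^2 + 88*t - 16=-160*t^3 - 24*t^2 + 112*t - 24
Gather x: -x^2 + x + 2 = -x^2 + x + 2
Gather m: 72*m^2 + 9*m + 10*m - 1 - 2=72*m^2 + 19*m - 3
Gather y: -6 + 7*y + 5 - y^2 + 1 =-y^2 + 7*y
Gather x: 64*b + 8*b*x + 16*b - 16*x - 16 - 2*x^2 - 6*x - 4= 80*b - 2*x^2 + x*(8*b - 22) - 20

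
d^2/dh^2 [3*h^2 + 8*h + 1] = 6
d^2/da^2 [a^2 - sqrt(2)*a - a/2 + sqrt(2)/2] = 2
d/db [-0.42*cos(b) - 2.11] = 0.42*sin(b)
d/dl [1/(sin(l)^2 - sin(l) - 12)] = (1 - 2*sin(l))*cos(l)/(sin(l) + cos(l)^2 + 11)^2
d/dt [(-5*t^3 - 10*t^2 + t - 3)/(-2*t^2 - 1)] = (10*t^4 + 17*t^2 + 8*t - 1)/(4*t^4 + 4*t^2 + 1)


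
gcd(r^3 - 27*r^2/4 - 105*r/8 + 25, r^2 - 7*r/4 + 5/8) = r - 5/4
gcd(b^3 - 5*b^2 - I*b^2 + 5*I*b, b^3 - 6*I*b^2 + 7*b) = b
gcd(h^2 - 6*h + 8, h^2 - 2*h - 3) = 1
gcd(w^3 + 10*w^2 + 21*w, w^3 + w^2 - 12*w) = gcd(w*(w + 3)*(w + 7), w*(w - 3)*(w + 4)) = w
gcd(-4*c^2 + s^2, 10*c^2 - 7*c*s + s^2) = -2*c + s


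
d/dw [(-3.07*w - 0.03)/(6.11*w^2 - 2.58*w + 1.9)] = (18.7577*w^2 + 0.3666*w - 5.9104)/(37.3321*w^4 - 31.5276*w^3 + 29.8744*w^2 - 9.804*w + 3.61)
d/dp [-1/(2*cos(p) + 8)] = -sin(p)/(2*(cos(p) + 4)^2)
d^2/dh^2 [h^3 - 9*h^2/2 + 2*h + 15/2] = 6*h - 9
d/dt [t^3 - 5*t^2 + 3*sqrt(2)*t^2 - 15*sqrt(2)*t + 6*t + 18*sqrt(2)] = 3*t^2 - 10*t + 6*sqrt(2)*t - 15*sqrt(2) + 6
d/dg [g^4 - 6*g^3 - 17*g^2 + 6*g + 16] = 4*g^3 - 18*g^2 - 34*g + 6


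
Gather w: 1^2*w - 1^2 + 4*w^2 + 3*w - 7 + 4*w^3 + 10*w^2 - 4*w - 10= 4*w^3 + 14*w^2 - 18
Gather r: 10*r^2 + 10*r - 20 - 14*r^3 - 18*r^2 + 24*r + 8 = -14*r^3 - 8*r^2 + 34*r - 12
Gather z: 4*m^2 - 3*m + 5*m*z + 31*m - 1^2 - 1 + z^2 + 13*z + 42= 4*m^2 + 28*m + z^2 + z*(5*m + 13) + 40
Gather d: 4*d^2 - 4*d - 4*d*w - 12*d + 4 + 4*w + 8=4*d^2 + d*(-4*w - 16) + 4*w + 12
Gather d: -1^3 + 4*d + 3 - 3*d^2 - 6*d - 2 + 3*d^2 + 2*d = 0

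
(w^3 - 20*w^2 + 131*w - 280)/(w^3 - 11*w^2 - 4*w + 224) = (w - 5)/(w + 4)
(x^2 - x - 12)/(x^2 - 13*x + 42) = (x^2 - x - 12)/(x^2 - 13*x + 42)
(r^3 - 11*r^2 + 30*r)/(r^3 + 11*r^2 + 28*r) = (r^2 - 11*r + 30)/(r^2 + 11*r + 28)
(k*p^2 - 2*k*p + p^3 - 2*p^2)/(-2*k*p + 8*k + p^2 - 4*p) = p*(-k*p + 2*k - p^2 + 2*p)/(2*k*p - 8*k - p^2 + 4*p)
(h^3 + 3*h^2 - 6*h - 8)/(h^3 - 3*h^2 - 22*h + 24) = (h^2 - h - 2)/(h^2 - 7*h + 6)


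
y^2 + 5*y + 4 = (y + 1)*(y + 4)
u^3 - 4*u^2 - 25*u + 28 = (u - 7)*(u - 1)*(u + 4)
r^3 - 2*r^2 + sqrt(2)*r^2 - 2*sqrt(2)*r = r*(r - 2)*(r + sqrt(2))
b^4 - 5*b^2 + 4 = (b - 2)*(b - 1)*(b + 1)*(b + 2)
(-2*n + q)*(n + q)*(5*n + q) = -10*n^3 - 7*n^2*q + 4*n*q^2 + q^3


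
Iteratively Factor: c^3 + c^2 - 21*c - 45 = (c + 3)*(c^2 - 2*c - 15) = (c + 3)^2*(c - 5)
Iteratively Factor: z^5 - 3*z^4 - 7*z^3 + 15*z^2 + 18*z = (z)*(z^4 - 3*z^3 - 7*z^2 + 15*z + 18) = z*(z - 3)*(z^3 - 7*z - 6) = z*(z - 3)^2*(z^2 + 3*z + 2) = z*(z - 3)^2*(z + 2)*(z + 1)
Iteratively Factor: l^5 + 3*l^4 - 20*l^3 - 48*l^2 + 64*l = (l + 4)*(l^4 - l^3 - 16*l^2 + 16*l) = l*(l + 4)*(l^3 - l^2 - 16*l + 16) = l*(l - 1)*(l + 4)*(l^2 - 16) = l*(l - 4)*(l - 1)*(l + 4)*(l + 4)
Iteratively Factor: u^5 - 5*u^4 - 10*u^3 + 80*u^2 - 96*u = (u - 4)*(u^4 - u^3 - 14*u^2 + 24*u) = (u - 4)*(u - 3)*(u^3 + 2*u^2 - 8*u) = u*(u - 4)*(u - 3)*(u^2 + 2*u - 8) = u*(u - 4)*(u - 3)*(u + 4)*(u - 2)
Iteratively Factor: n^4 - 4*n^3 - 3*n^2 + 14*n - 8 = (n - 4)*(n^3 - 3*n + 2) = (n - 4)*(n - 1)*(n^2 + n - 2) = (n - 4)*(n - 1)*(n + 2)*(n - 1)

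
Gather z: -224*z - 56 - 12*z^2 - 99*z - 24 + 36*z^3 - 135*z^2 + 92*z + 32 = 36*z^3 - 147*z^2 - 231*z - 48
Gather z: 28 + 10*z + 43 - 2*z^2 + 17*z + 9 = -2*z^2 + 27*z + 80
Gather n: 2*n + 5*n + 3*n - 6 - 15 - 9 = 10*n - 30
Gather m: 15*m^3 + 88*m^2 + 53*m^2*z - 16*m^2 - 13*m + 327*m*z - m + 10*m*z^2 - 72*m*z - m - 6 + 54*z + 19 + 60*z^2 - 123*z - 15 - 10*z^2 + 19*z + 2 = 15*m^3 + m^2*(53*z + 72) + m*(10*z^2 + 255*z - 15) + 50*z^2 - 50*z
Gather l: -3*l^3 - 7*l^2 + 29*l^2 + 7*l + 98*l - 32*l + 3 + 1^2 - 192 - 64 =-3*l^3 + 22*l^2 + 73*l - 252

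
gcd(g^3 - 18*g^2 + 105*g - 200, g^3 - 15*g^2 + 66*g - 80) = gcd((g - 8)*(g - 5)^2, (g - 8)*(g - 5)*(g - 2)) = g^2 - 13*g + 40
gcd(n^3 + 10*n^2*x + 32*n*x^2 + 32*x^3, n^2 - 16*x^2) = n + 4*x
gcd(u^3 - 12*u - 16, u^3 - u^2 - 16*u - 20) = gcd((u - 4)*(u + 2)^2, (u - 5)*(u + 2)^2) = u^2 + 4*u + 4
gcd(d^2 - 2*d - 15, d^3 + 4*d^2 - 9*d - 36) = d + 3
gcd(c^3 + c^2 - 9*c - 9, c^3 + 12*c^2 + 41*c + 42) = c + 3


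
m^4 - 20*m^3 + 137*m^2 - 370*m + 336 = (m - 8)*(m - 7)*(m - 3)*(m - 2)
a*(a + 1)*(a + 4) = a^3 + 5*a^2 + 4*a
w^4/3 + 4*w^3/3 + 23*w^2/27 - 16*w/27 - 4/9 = (w/3 + 1/3)*(w - 2/3)*(w + 2/3)*(w + 3)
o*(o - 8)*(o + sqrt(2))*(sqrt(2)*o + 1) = sqrt(2)*o^4 - 8*sqrt(2)*o^3 + 3*o^3 - 24*o^2 + sqrt(2)*o^2 - 8*sqrt(2)*o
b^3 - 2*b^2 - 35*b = b*(b - 7)*(b + 5)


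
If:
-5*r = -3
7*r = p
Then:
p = 21/5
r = 3/5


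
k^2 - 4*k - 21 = (k - 7)*(k + 3)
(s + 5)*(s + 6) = s^2 + 11*s + 30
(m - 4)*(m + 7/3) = m^2 - 5*m/3 - 28/3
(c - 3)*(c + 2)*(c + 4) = c^3 + 3*c^2 - 10*c - 24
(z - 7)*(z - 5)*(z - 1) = z^3 - 13*z^2 + 47*z - 35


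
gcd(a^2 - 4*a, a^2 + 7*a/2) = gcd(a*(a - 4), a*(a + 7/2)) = a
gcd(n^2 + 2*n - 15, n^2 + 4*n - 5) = n + 5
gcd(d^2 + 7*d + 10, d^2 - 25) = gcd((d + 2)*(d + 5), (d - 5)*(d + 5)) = d + 5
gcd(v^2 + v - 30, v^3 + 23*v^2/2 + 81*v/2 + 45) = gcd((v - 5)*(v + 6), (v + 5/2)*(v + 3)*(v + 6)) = v + 6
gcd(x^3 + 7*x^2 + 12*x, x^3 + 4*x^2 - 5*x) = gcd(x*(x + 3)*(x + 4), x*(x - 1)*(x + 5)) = x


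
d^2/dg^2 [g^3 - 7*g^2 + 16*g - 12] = 6*g - 14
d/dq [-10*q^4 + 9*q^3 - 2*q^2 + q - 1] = -40*q^3 + 27*q^2 - 4*q + 1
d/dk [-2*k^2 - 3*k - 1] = -4*k - 3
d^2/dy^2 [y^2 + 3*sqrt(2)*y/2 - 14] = 2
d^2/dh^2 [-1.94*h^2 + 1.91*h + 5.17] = -3.88000000000000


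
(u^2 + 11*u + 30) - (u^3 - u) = -u^3 + u^2 + 12*u + 30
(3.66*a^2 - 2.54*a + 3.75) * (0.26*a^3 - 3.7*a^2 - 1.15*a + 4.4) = 0.9516*a^5 - 14.2024*a^4 + 6.164*a^3 + 5.15*a^2 - 15.4885*a + 16.5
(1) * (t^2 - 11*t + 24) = t^2 - 11*t + 24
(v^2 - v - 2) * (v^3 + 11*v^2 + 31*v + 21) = v^5 + 10*v^4 + 18*v^3 - 32*v^2 - 83*v - 42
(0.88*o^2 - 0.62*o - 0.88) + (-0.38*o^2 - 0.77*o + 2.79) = 0.5*o^2 - 1.39*o + 1.91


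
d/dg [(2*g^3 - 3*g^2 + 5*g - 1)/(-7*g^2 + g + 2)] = (-14*g^4 + 4*g^3 + 44*g^2 - 26*g + 11)/(49*g^4 - 14*g^3 - 27*g^2 + 4*g + 4)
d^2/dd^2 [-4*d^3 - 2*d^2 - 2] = -24*d - 4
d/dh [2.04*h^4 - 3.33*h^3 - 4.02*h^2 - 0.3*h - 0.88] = 8.16*h^3 - 9.99*h^2 - 8.04*h - 0.3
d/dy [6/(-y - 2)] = 6/(y + 2)^2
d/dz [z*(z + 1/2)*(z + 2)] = 3*z^2 + 5*z + 1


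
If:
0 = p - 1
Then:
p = 1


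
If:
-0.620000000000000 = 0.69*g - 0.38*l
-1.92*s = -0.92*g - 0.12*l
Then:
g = 1.68732654949121*s - 0.172062904717854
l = 3.06382978723404*s + 1.31914893617021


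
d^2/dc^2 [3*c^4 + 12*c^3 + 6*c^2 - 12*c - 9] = 36*c^2 + 72*c + 12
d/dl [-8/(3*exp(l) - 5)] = 24*exp(l)/(3*exp(l) - 5)^2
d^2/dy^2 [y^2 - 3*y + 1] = 2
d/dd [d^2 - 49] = 2*d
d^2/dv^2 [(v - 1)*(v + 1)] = 2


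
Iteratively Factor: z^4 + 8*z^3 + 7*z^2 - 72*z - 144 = (z - 3)*(z^3 + 11*z^2 + 40*z + 48) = (z - 3)*(z + 4)*(z^2 + 7*z + 12) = (z - 3)*(z + 3)*(z + 4)*(z + 4)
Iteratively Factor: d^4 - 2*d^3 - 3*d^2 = (d)*(d^3 - 2*d^2 - 3*d) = d*(d - 3)*(d^2 + d) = d^2*(d - 3)*(d + 1)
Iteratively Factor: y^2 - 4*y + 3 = (y - 1)*(y - 3)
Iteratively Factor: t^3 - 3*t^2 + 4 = (t - 2)*(t^2 - t - 2) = (t - 2)*(t + 1)*(t - 2)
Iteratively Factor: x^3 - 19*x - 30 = (x - 5)*(x^2 + 5*x + 6) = (x - 5)*(x + 3)*(x + 2)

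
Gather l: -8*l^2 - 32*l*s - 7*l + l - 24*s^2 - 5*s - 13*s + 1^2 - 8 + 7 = -8*l^2 + l*(-32*s - 6) - 24*s^2 - 18*s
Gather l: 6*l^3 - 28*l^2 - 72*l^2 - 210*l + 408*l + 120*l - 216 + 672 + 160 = 6*l^3 - 100*l^2 + 318*l + 616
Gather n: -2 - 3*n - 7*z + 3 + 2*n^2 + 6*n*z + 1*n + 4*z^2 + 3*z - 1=2*n^2 + n*(6*z - 2) + 4*z^2 - 4*z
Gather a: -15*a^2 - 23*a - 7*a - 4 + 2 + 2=-15*a^2 - 30*a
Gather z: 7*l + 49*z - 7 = 7*l + 49*z - 7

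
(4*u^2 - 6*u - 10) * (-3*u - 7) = -12*u^3 - 10*u^2 + 72*u + 70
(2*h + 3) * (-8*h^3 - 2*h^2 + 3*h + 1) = -16*h^4 - 28*h^3 + 11*h + 3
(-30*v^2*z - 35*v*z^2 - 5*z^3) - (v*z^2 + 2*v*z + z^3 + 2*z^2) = -30*v^2*z - 36*v*z^2 - 2*v*z - 6*z^3 - 2*z^2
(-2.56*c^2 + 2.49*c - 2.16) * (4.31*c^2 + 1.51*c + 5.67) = -11.0336*c^4 + 6.8663*c^3 - 20.0649*c^2 + 10.8567*c - 12.2472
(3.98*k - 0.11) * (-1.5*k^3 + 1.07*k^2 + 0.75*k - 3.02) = -5.97*k^4 + 4.4236*k^3 + 2.8673*k^2 - 12.1021*k + 0.3322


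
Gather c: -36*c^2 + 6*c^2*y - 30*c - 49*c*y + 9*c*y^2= c^2*(6*y - 36) + c*(9*y^2 - 49*y - 30)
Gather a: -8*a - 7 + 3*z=-8*a + 3*z - 7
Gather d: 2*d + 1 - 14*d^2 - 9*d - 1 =-14*d^2 - 7*d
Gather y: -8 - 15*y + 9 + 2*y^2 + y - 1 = 2*y^2 - 14*y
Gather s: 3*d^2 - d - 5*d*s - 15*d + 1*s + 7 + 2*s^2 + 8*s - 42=3*d^2 - 16*d + 2*s^2 + s*(9 - 5*d) - 35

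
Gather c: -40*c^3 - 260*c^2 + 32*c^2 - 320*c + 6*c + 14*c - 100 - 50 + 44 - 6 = -40*c^3 - 228*c^2 - 300*c - 112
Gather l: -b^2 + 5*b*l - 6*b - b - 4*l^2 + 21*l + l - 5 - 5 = -b^2 - 7*b - 4*l^2 + l*(5*b + 22) - 10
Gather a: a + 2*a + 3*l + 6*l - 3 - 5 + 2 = 3*a + 9*l - 6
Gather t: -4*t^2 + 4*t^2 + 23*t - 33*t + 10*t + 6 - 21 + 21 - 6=0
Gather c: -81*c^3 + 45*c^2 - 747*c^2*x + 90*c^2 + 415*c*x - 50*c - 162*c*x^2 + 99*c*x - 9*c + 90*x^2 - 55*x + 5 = -81*c^3 + c^2*(135 - 747*x) + c*(-162*x^2 + 514*x - 59) + 90*x^2 - 55*x + 5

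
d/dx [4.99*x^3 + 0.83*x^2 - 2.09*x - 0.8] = 14.97*x^2 + 1.66*x - 2.09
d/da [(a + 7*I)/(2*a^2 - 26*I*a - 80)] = (a^2 - 13*I*a - (a + 7*I)*(2*a - 13*I) - 40)/(2*(-a^2 + 13*I*a + 40)^2)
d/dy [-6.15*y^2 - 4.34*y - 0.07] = -12.3*y - 4.34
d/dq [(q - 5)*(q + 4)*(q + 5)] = 3*q^2 + 8*q - 25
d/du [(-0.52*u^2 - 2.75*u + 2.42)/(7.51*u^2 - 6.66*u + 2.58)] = (24.1157*u^2 - 39.0316*u + 9.0222)/(56.4001*u^4 - 100.0332*u^3 + 83.1072*u^2 - 34.3656*u + 6.6564)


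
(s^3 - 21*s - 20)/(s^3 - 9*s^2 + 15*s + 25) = (s + 4)/(s - 5)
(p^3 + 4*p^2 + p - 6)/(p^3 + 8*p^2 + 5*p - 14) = (p + 3)/(p + 7)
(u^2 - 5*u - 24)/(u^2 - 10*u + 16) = (u + 3)/(u - 2)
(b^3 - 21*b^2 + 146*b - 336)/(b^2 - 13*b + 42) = b - 8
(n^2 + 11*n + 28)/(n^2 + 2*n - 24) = (n^2 + 11*n + 28)/(n^2 + 2*n - 24)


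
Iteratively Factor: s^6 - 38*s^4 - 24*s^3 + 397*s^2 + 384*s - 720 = (s - 5)*(s^5 + 5*s^4 - 13*s^3 - 89*s^2 - 48*s + 144) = (s - 5)*(s - 4)*(s^4 + 9*s^3 + 23*s^2 + 3*s - 36) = (s - 5)*(s - 4)*(s + 3)*(s^3 + 6*s^2 + 5*s - 12) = (s - 5)*(s - 4)*(s + 3)^2*(s^2 + 3*s - 4) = (s - 5)*(s - 4)*(s + 3)^2*(s + 4)*(s - 1)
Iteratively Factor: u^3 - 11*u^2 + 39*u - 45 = (u - 3)*(u^2 - 8*u + 15) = (u - 3)^2*(u - 5)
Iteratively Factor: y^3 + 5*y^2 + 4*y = (y + 1)*(y^2 + 4*y) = y*(y + 1)*(y + 4)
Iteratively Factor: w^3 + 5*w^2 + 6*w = (w + 2)*(w^2 + 3*w) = w*(w + 2)*(w + 3)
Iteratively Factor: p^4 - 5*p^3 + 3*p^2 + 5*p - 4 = (p + 1)*(p^3 - 6*p^2 + 9*p - 4) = (p - 1)*(p + 1)*(p^2 - 5*p + 4) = (p - 4)*(p - 1)*(p + 1)*(p - 1)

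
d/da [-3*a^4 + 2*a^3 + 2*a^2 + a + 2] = -12*a^3 + 6*a^2 + 4*a + 1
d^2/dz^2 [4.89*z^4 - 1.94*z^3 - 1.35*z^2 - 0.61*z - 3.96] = 58.68*z^2 - 11.64*z - 2.7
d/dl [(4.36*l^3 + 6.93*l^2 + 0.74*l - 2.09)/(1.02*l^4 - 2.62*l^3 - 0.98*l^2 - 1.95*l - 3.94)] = (-4.4472*l^6 - 14.1372*l^5 + 11.6194*l^4 - 4.5992*l^3 - 80.7509*l^2 - 58.7048*l - 6.9911)/(1.0404*l^8 - 5.3448*l^7 + 4.8652*l^6 + 1.1572*l^5 + 3.1408*l^4 + 24.4676*l^3 + 11.5249*l^2 + 15.366*l + 15.5236)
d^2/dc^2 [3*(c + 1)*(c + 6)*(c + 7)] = 18*c + 84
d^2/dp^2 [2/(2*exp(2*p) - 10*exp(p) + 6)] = ((5 - 4*exp(p))*(exp(2*p) - 5*exp(p) + 3) + 2*(2*exp(p) - 5)^2*exp(p))*exp(p)/(exp(2*p) - 5*exp(p) + 3)^3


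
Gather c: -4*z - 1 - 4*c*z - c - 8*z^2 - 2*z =c*(-4*z - 1) - 8*z^2 - 6*z - 1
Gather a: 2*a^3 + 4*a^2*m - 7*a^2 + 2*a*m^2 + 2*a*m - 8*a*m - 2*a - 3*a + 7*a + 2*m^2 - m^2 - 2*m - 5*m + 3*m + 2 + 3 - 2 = 2*a^3 + a^2*(4*m - 7) + a*(2*m^2 - 6*m + 2) + m^2 - 4*m + 3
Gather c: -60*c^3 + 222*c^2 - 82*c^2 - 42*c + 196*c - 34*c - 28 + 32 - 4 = -60*c^3 + 140*c^2 + 120*c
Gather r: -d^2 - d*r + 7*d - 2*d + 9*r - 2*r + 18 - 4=-d^2 + 5*d + r*(7 - d) + 14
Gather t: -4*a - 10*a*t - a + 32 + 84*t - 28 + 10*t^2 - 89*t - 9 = -5*a + 10*t^2 + t*(-10*a - 5) - 5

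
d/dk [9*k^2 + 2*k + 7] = 18*k + 2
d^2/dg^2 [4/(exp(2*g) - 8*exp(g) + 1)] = 16*((2 - exp(g))*(exp(2*g) - 8*exp(g) + 1) + 2*(exp(g) - 4)^2*exp(g))*exp(g)/(exp(2*g) - 8*exp(g) + 1)^3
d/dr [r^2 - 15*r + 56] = 2*r - 15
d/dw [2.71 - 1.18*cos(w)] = 1.18*sin(w)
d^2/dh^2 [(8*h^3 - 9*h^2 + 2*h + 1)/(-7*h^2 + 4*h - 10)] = 2*(586*h^3 - 1077*h^2 - 1896*h + 874)/(343*h^6 - 588*h^5 + 1806*h^4 - 1744*h^3 + 2580*h^2 - 1200*h + 1000)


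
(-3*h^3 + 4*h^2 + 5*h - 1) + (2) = -3*h^3 + 4*h^2 + 5*h + 1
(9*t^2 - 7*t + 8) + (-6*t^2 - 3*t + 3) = 3*t^2 - 10*t + 11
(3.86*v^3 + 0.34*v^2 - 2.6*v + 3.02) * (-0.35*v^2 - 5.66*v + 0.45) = -1.351*v^5 - 21.9666*v^4 + 0.7226*v^3 + 13.812*v^2 - 18.2632*v + 1.359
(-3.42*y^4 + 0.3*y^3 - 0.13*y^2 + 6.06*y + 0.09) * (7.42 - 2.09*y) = 7.1478*y^5 - 26.0034*y^4 + 2.4977*y^3 - 13.63*y^2 + 44.7771*y + 0.6678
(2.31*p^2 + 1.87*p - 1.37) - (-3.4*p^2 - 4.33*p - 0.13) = 5.71*p^2 + 6.2*p - 1.24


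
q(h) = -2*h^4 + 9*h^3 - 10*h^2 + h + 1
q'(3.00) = -32.00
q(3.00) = -5.00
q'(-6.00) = 2821.00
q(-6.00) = -4901.00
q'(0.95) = -0.49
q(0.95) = -0.99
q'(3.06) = -36.60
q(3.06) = -7.06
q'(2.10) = 3.98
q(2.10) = 3.45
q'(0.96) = -0.39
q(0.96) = -0.99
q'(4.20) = -199.42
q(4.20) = -126.75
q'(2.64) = -10.82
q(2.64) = 2.39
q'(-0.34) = 11.24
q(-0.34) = -0.88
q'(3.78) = -120.89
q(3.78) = -60.33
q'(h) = -8*h^3 + 27*h^2 - 20*h + 1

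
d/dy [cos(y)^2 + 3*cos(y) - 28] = -(2*cos(y) + 3)*sin(y)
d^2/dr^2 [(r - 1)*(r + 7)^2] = 6*r + 26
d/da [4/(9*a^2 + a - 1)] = 4*(-18*a - 1)/(9*a^2 + a - 1)^2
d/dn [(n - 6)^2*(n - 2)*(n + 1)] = 4*n^3 - 39*n^2 + 92*n - 12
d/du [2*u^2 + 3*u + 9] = 4*u + 3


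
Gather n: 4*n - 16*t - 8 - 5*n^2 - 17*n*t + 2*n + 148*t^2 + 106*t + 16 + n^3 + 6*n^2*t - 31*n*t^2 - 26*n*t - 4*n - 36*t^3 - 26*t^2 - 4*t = n^3 + n^2*(6*t - 5) + n*(-31*t^2 - 43*t + 2) - 36*t^3 + 122*t^2 + 86*t + 8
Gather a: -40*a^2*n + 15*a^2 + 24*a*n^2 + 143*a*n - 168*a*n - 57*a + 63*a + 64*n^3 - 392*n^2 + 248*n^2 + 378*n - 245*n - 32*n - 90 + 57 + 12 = a^2*(15 - 40*n) + a*(24*n^2 - 25*n + 6) + 64*n^3 - 144*n^2 + 101*n - 21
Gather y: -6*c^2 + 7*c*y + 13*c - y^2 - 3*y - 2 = -6*c^2 + 13*c - y^2 + y*(7*c - 3) - 2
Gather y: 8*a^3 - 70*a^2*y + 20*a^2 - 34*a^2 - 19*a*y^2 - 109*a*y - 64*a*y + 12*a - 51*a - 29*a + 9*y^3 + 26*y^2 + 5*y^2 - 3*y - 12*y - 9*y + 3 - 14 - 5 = 8*a^3 - 14*a^2 - 68*a + 9*y^3 + y^2*(31 - 19*a) + y*(-70*a^2 - 173*a - 24) - 16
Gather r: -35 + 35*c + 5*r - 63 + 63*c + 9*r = 98*c + 14*r - 98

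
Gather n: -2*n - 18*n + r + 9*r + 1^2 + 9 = -20*n + 10*r + 10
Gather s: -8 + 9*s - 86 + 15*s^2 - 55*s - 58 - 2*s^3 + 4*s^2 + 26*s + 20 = -2*s^3 + 19*s^2 - 20*s - 132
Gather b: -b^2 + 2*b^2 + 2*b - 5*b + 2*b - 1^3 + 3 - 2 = b^2 - b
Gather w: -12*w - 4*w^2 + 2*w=-4*w^2 - 10*w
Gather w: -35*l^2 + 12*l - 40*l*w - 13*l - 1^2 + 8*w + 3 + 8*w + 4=-35*l^2 - l + w*(16 - 40*l) + 6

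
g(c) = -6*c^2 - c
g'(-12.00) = 143.00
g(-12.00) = -852.00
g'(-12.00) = 143.00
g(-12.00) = -852.00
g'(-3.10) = 36.20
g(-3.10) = -54.56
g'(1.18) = -15.16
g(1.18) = -9.53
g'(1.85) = -23.20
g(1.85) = -22.38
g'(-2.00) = 23.00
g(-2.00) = -22.00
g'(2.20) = -27.40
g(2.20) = -31.24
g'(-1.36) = 15.32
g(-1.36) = -9.74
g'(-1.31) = 14.72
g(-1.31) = -8.99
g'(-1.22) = 13.64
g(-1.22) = -7.71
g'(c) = -12*c - 1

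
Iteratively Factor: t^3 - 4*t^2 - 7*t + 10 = (t - 1)*(t^2 - 3*t - 10) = (t - 5)*(t - 1)*(t + 2)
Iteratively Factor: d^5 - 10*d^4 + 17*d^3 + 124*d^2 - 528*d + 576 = (d - 4)*(d^4 - 6*d^3 - 7*d^2 + 96*d - 144) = (d - 4)*(d - 3)*(d^3 - 3*d^2 - 16*d + 48) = (d - 4)^2*(d - 3)*(d^2 + d - 12) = (d - 4)^2*(d - 3)^2*(d + 4)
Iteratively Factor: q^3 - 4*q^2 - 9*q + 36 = (q - 3)*(q^2 - q - 12) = (q - 4)*(q - 3)*(q + 3)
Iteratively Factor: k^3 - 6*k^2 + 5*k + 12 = (k + 1)*(k^2 - 7*k + 12) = (k - 4)*(k + 1)*(k - 3)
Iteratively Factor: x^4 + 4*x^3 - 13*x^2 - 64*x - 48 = (x + 4)*(x^3 - 13*x - 12) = (x - 4)*(x + 4)*(x^2 + 4*x + 3) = (x - 4)*(x + 3)*(x + 4)*(x + 1)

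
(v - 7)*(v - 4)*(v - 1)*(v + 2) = v^4 - 10*v^3 + 15*v^2 + 50*v - 56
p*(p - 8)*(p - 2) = p^3 - 10*p^2 + 16*p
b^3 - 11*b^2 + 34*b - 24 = (b - 6)*(b - 4)*(b - 1)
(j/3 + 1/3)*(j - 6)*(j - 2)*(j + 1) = j^4/3 - 2*j^3 - j^2 + 16*j/3 + 4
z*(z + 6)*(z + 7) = z^3 + 13*z^2 + 42*z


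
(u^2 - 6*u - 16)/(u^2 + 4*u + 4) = (u - 8)/(u + 2)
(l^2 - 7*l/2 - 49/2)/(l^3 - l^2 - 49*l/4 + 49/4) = 2*(l - 7)/(2*l^2 - 9*l + 7)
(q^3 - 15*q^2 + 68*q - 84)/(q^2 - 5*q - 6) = (q^2 - 9*q + 14)/(q + 1)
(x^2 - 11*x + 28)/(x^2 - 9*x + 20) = (x - 7)/(x - 5)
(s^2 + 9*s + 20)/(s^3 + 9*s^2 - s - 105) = (s + 4)/(s^2 + 4*s - 21)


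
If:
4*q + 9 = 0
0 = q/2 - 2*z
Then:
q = -9/4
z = -9/16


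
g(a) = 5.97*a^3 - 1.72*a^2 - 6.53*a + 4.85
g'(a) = 17.91*a^2 - 3.44*a - 6.53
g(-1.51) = -9.77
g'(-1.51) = 39.50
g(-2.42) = -74.03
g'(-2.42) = 106.68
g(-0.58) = 6.89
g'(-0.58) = 1.49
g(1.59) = 14.12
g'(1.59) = 33.28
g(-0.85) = 5.49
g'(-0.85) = 9.33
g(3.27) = 173.85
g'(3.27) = 173.73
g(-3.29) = -204.88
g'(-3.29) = 198.65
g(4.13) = 369.10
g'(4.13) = 284.75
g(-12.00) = -10480.63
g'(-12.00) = 2613.79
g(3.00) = 130.97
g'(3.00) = 144.34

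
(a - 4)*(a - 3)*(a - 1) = a^3 - 8*a^2 + 19*a - 12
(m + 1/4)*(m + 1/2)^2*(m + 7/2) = m^4 + 19*m^3/4 + 39*m^2/8 + 29*m/16 + 7/32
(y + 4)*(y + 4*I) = y^2 + 4*y + 4*I*y + 16*I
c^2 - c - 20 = (c - 5)*(c + 4)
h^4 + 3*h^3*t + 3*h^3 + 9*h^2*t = h^2*(h + 3)*(h + 3*t)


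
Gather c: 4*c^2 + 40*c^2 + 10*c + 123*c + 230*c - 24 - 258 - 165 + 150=44*c^2 + 363*c - 297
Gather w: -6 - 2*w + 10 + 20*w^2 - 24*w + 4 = 20*w^2 - 26*w + 8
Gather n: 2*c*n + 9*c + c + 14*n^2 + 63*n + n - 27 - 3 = 10*c + 14*n^2 + n*(2*c + 64) - 30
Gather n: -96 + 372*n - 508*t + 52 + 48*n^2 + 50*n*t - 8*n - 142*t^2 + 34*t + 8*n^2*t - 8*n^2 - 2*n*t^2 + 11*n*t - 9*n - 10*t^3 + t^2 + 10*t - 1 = n^2*(8*t + 40) + n*(-2*t^2 + 61*t + 355) - 10*t^3 - 141*t^2 - 464*t - 45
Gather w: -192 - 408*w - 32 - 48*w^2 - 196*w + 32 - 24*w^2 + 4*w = -72*w^2 - 600*w - 192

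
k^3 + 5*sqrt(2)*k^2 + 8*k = k*(k + sqrt(2))*(k + 4*sqrt(2))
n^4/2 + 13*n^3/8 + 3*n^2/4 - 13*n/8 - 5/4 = (n/2 + 1)*(n - 1)*(n + 1)*(n + 5/4)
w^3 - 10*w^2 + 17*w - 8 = (w - 8)*(w - 1)^2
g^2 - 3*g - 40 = (g - 8)*(g + 5)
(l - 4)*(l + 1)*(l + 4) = l^3 + l^2 - 16*l - 16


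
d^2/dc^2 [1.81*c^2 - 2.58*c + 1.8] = 3.62000000000000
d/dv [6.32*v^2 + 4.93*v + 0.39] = 12.64*v + 4.93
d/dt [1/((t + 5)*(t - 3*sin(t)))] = (-t + (t + 5)*(3*cos(t) - 1) + 3*sin(t))/((t + 5)^2*(t - 3*sin(t))^2)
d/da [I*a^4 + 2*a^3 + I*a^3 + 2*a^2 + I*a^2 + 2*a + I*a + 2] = 4*I*a^3 + 3*a^2*(2 + I) + 2*a*(2 + I) + 2 + I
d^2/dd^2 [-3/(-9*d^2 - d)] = 6*(-9*d*(9*d + 1) + (18*d + 1)^2)/(d^3*(9*d + 1)^3)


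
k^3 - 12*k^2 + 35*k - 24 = (k - 8)*(k - 3)*(k - 1)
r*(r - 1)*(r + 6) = r^3 + 5*r^2 - 6*r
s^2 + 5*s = s*(s + 5)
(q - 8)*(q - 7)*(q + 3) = q^3 - 12*q^2 + 11*q + 168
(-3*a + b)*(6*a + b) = -18*a^2 + 3*a*b + b^2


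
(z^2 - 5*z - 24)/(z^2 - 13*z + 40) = (z + 3)/(z - 5)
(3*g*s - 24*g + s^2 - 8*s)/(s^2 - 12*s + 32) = (3*g + s)/(s - 4)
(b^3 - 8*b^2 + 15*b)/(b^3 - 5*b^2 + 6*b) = (b - 5)/(b - 2)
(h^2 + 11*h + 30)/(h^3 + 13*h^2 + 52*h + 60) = 1/(h + 2)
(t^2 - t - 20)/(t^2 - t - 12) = (-t^2 + t + 20)/(-t^2 + t + 12)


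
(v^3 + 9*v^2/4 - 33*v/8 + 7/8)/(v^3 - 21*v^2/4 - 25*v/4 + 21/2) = (8*v^2 + 26*v - 7)/(2*(4*v^2 - 17*v - 42))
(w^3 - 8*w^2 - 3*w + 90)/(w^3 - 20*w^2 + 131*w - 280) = (w^2 - 3*w - 18)/(w^2 - 15*w + 56)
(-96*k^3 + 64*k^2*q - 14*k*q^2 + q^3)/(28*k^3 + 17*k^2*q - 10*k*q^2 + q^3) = (24*k^2 - 10*k*q + q^2)/(-7*k^2 - 6*k*q + q^2)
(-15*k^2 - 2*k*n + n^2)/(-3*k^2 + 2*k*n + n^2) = (5*k - n)/(k - n)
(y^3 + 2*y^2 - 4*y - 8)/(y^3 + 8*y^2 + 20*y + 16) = (y - 2)/(y + 4)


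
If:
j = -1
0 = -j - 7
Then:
No Solution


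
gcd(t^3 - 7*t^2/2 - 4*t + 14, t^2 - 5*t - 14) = t + 2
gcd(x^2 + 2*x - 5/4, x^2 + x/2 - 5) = x + 5/2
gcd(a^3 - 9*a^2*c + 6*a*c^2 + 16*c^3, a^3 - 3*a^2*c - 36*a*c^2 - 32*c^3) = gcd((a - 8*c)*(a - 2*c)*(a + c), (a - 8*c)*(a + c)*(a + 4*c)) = a^2 - 7*a*c - 8*c^2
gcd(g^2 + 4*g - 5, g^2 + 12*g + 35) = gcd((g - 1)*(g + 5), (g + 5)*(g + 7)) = g + 5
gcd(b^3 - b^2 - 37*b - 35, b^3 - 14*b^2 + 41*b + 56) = b^2 - 6*b - 7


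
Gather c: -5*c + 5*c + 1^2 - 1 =0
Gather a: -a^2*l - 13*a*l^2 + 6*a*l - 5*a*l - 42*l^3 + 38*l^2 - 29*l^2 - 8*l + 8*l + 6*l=-a^2*l + a*(-13*l^2 + l) - 42*l^3 + 9*l^2 + 6*l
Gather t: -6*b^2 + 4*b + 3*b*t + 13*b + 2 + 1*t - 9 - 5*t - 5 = -6*b^2 + 17*b + t*(3*b - 4) - 12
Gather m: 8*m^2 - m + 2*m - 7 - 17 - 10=8*m^2 + m - 34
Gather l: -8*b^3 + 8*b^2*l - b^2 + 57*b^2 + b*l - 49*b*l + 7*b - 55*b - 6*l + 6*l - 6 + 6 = -8*b^3 + 56*b^2 - 48*b + l*(8*b^2 - 48*b)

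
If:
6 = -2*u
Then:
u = -3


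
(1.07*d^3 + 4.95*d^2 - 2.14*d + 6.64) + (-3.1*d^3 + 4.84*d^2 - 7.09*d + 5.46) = -2.03*d^3 + 9.79*d^2 - 9.23*d + 12.1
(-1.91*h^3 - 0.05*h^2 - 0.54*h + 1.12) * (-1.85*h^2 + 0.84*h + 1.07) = 3.5335*h^5 - 1.5119*h^4 - 1.0867*h^3 - 2.5791*h^2 + 0.363*h + 1.1984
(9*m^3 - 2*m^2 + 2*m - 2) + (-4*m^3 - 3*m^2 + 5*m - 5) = 5*m^3 - 5*m^2 + 7*m - 7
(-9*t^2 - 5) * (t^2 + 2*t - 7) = -9*t^4 - 18*t^3 + 58*t^2 - 10*t + 35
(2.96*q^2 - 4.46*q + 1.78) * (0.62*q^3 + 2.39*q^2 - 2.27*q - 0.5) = 1.8352*q^5 + 4.3092*q^4 - 16.275*q^3 + 12.8984*q^2 - 1.8106*q - 0.89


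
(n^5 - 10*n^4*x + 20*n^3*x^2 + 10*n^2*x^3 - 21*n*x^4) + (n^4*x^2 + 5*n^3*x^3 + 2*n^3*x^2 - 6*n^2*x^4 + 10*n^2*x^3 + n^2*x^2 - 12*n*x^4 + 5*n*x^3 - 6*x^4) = n^5 + n^4*x^2 - 10*n^4*x + 5*n^3*x^3 + 22*n^3*x^2 - 6*n^2*x^4 + 20*n^2*x^3 + n^2*x^2 - 33*n*x^4 + 5*n*x^3 - 6*x^4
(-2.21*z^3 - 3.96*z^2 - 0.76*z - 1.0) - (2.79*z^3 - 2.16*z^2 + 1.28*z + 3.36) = -5.0*z^3 - 1.8*z^2 - 2.04*z - 4.36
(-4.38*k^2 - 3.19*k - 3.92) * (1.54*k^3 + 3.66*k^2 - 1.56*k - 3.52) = -6.7452*k^5 - 20.9434*k^4 - 10.8794*k^3 + 6.0468*k^2 + 17.344*k + 13.7984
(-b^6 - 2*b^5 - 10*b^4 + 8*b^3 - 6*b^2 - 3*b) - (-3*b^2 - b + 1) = -b^6 - 2*b^5 - 10*b^4 + 8*b^3 - 3*b^2 - 2*b - 1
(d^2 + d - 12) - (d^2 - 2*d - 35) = 3*d + 23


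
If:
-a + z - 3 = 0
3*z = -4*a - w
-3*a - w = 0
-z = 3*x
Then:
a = -9/4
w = 27/4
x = -1/4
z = 3/4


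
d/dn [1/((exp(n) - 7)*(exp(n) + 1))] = 2*(3 - exp(n))*exp(n)/(exp(4*n) - 12*exp(3*n) + 22*exp(2*n) + 84*exp(n) + 49)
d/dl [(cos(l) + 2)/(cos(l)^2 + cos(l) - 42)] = (cos(l)^2 + 4*cos(l) + 44)*sin(l)/(cos(l)^2 + cos(l) - 42)^2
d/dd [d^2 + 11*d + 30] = 2*d + 11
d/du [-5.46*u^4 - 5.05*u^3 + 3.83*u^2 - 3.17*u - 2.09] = -21.84*u^3 - 15.15*u^2 + 7.66*u - 3.17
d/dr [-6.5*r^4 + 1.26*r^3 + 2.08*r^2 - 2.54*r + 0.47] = -26.0*r^3 + 3.78*r^2 + 4.16*r - 2.54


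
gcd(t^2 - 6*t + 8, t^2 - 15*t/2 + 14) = t - 4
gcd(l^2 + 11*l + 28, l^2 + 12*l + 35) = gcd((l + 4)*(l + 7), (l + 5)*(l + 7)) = l + 7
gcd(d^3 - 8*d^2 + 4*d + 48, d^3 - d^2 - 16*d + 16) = d - 4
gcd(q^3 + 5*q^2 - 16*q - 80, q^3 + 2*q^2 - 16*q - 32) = q^2 - 16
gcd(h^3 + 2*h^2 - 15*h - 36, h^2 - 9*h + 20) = h - 4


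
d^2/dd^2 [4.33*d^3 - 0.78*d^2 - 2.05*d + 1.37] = 25.98*d - 1.56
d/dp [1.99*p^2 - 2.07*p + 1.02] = 3.98*p - 2.07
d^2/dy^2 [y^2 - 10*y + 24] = 2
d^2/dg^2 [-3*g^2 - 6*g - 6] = -6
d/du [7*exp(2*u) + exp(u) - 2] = (14*exp(u) + 1)*exp(u)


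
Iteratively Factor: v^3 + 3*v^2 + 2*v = (v)*(v^2 + 3*v + 2) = v*(v + 1)*(v + 2)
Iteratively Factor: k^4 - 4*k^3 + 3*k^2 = (k)*(k^3 - 4*k^2 + 3*k) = k^2*(k^2 - 4*k + 3) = k^2*(k - 1)*(k - 3)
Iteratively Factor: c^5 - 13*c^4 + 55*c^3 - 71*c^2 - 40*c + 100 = (c - 2)*(c^4 - 11*c^3 + 33*c^2 - 5*c - 50) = (c - 5)*(c - 2)*(c^3 - 6*c^2 + 3*c + 10) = (c - 5)*(c - 2)^2*(c^2 - 4*c - 5) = (c - 5)*(c - 2)^2*(c + 1)*(c - 5)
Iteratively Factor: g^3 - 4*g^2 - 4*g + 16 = (g - 2)*(g^2 - 2*g - 8) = (g - 2)*(g + 2)*(g - 4)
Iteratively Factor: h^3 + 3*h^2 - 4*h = (h + 4)*(h^2 - h) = h*(h + 4)*(h - 1)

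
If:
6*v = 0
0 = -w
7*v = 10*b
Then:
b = 0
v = 0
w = 0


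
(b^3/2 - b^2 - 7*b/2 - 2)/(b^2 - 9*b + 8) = (b^3 - 2*b^2 - 7*b - 4)/(2*(b^2 - 9*b + 8))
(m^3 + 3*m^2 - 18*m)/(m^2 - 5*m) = (m^2 + 3*m - 18)/(m - 5)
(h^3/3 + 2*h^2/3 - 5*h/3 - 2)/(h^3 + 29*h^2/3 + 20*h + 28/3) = (h^3 + 2*h^2 - 5*h - 6)/(3*h^3 + 29*h^2 + 60*h + 28)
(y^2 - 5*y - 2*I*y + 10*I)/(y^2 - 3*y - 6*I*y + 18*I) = (y^2 - 5*y - 2*I*y + 10*I)/(y^2 - 3*y - 6*I*y + 18*I)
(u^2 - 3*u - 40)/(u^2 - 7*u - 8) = (u + 5)/(u + 1)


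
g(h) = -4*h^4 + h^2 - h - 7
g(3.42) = -545.95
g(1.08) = -12.36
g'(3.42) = -634.19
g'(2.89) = -381.42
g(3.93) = -949.66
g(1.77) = -44.90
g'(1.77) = -86.18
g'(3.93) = -964.32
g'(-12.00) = 27623.00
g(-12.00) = -82795.00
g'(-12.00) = 27623.00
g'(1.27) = -31.23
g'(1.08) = -19.00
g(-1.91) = -54.68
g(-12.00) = -82795.00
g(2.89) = -280.57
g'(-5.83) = 3157.82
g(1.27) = -17.06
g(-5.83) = -4588.16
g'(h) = -16*h^3 + 2*h - 1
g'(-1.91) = 106.67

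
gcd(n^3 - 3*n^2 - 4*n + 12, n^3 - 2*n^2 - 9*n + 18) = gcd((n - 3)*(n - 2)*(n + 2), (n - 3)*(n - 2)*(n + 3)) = n^2 - 5*n + 6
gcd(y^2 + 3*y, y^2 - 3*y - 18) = y + 3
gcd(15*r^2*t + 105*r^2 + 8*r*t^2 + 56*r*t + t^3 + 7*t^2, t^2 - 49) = t + 7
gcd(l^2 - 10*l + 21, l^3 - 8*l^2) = 1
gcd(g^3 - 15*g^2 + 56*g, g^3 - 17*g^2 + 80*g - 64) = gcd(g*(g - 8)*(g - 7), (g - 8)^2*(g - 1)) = g - 8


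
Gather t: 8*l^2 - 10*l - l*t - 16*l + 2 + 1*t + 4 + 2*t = 8*l^2 - 26*l + t*(3 - l) + 6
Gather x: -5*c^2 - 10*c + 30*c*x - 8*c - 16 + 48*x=-5*c^2 - 18*c + x*(30*c + 48) - 16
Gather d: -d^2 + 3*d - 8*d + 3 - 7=-d^2 - 5*d - 4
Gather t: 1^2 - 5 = -4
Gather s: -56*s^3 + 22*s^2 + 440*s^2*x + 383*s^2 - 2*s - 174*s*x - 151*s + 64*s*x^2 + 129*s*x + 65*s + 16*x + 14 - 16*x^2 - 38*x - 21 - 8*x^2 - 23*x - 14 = -56*s^3 + s^2*(440*x + 405) + s*(64*x^2 - 45*x - 88) - 24*x^2 - 45*x - 21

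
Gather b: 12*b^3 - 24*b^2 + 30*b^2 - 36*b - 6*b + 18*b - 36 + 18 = 12*b^3 + 6*b^2 - 24*b - 18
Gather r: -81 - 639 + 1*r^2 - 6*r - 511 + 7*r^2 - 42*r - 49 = 8*r^2 - 48*r - 1280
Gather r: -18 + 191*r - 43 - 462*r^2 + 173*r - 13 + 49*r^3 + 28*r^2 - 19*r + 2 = 49*r^3 - 434*r^2 + 345*r - 72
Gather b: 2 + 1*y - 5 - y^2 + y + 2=-y^2 + 2*y - 1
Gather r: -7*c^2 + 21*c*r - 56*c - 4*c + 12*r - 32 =-7*c^2 - 60*c + r*(21*c + 12) - 32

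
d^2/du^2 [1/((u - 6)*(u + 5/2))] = 4*(4*(u - 6)^2 + 2*(u - 6)*(2*u + 5) + (2*u + 5)^2)/((u - 6)^3*(2*u + 5)^3)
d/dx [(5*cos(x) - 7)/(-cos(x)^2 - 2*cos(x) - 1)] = (19 - 5*cos(x))*sin(x)/(cos(x) + 1)^3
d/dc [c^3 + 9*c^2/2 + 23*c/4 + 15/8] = 3*c^2 + 9*c + 23/4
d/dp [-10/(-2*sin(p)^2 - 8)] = -20*sin(2*p)/(cos(2*p) - 9)^2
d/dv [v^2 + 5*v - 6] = 2*v + 5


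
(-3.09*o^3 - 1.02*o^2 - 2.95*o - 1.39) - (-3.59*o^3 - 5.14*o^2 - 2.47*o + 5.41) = 0.5*o^3 + 4.12*o^2 - 0.48*o - 6.8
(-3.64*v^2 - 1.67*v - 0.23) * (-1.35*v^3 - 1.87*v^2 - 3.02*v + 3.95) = 4.914*v^5 + 9.0613*v^4 + 14.4262*v^3 - 8.9045*v^2 - 5.9019*v - 0.9085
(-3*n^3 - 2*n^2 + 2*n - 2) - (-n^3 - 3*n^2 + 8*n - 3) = -2*n^3 + n^2 - 6*n + 1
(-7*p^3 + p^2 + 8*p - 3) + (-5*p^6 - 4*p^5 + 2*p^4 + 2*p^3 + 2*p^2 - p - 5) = -5*p^6 - 4*p^5 + 2*p^4 - 5*p^3 + 3*p^2 + 7*p - 8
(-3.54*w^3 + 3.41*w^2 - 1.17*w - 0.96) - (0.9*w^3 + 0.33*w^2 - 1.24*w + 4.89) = -4.44*w^3 + 3.08*w^2 + 0.0700000000000001*w - 5.85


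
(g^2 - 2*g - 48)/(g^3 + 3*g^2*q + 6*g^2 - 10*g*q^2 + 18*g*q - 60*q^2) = (8 - g)/(-g^2 - 3*g*q + 10*q^2)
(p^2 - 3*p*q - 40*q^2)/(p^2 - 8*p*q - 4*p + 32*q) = (p + 5*q)/(p - 4)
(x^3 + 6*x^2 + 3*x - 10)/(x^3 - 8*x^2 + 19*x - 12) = (x^2 + 7*x + 10)/(x^2 - 7*x + 12)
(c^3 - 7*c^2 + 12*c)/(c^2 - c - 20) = c*(-c^2 + 7*c - 12)/(-c^2 + c + 20)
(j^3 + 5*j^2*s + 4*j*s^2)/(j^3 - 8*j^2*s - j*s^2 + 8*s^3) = j*(j + 4*s)/(j^2 - 9*j*s + 8*s^2)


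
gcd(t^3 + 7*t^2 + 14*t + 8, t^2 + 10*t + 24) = t + 4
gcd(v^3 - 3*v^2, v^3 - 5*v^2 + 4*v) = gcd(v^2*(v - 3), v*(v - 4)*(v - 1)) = v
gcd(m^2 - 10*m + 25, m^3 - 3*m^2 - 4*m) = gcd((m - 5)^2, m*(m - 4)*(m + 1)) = 1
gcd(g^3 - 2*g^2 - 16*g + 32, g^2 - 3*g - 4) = g - 4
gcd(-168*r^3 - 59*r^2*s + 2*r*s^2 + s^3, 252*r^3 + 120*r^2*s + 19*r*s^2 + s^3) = 7*r + s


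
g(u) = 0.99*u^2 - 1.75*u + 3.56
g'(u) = 1.98*u - 1.75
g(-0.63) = 5.06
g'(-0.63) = -3.00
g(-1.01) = 6.34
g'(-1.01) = -3.75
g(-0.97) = 6.19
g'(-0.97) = -3.67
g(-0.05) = 3.65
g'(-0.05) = -1.85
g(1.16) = 2.86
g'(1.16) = 0.55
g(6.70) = 36.28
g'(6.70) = 11.52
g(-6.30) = 53.88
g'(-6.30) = -14.22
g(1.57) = 3.25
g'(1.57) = 1.36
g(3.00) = 7.22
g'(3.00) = 4.19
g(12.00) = 125.12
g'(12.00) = 22.01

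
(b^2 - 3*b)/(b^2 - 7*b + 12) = b/(b - 4)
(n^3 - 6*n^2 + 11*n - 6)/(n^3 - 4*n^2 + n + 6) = (n - 1)/(n + 1)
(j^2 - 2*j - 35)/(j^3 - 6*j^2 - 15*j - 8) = (-j^2 + 2*j + 35)/(-j^3 + 6*j^2 + 15*j + 8)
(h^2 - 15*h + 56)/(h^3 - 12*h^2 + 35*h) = (h - 8)/(h*(h - 5))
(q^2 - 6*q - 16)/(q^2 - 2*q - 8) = (q - 8)/(q - 4)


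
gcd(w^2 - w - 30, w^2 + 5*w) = w + 5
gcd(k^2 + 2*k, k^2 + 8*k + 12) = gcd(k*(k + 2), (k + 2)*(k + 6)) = k + 2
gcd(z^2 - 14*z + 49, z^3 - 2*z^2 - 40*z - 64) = 1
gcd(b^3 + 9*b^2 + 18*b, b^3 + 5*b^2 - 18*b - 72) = b^2 + 9*b + 18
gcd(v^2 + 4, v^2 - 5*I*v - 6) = v - 2*I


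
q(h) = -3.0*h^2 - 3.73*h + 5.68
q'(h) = -6.0*h - 3.73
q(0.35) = 4.01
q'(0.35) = -5.83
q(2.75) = -27.26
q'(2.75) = -20.23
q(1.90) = -12.24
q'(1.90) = -15.13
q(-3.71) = -21.77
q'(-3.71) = 18.53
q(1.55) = -7.31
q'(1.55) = -13.03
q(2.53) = -22.96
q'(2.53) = -18.91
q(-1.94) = 1.63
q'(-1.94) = 7.91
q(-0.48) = 6.78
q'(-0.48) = -0.85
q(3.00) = -32.51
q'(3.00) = -21.73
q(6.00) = -124.70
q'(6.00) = -39.73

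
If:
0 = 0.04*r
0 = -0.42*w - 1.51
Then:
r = 0.00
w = -3.60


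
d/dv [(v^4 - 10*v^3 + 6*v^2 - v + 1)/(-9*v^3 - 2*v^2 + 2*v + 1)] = (-9*v^6 - 4*v^5 + 80*v^4 - 54*v^3 + 7*v^2 + 16*v - 3)/(81*v^6 + 36*v^5 - 32*v^4 - 26*v^3 + 4*v + 1)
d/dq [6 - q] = -1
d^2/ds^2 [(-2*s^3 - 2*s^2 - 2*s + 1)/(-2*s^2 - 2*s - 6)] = (-4*s^3 - 3*s^2 + 33*s + 14)/(s^6 + 3*s^5 + 12*s^4 + 19*s^3 + 36*s^2 + 27*s + 27)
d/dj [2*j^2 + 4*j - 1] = 4*j + 4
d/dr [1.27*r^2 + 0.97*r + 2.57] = 2.54*r + 0.97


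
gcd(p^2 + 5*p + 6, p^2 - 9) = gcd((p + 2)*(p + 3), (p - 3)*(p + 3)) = p + 3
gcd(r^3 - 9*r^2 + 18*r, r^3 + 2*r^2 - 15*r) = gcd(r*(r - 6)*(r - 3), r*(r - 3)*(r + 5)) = r^2 - 3*r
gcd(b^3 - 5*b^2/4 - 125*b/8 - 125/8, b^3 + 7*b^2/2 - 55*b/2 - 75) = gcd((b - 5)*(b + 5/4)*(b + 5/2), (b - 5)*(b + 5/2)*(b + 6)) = b^2 - 5*b/2 - 25/2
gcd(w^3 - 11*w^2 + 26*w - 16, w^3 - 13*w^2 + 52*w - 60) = w - 2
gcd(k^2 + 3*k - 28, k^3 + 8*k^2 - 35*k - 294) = k + 7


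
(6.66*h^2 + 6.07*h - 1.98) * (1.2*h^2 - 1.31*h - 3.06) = 7.992*h^4 - 1.4406*h^3 - 30.7073*h^2 - 15.9804*h + 6.0588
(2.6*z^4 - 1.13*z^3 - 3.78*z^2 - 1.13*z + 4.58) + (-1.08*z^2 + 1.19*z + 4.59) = 2.6*z^4 - 1.13*z^3 - 4.86*z^2 + 0.0600000000000001*z + 9.17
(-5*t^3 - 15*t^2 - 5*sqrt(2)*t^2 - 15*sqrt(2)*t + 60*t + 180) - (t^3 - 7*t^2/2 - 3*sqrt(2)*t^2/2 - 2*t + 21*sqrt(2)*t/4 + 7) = -6*t^3 - 23*t^2/2 - 7*sqrt(2)*t^2/2 - 81*sqrt(2)*t/4 + 62*t + 173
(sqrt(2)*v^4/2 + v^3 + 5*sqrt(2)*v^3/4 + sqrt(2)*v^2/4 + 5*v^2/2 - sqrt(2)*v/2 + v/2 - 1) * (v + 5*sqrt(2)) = sqrt(2)*v^5/2 + 5*sqrt(2)*v^4/4 + 6*v^4 + 21*sqrt(2)*v^3/4 + 15*v^3 + 3*v^2 + 12*sqrt(2)*v^2 - 6*v + 5*sqrt(2)*v/2 - 5*sqrt(2)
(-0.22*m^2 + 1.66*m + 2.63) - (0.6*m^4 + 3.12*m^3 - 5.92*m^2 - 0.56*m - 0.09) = -0.6*m^4 - 3.12*m^3 + 5.7*m^2 + 2.22*m + 2.72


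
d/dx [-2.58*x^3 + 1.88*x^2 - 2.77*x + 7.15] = -7.74*x^2 + 3.76*x - 2.77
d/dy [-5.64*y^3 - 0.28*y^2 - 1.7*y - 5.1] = -16.92*y^2 - 0.56*y - 1.7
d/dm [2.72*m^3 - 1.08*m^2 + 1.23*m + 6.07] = 8.16*m^2 - 2.16*m + 1.23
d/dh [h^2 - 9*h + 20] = 2*h - 9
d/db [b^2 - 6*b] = 2*b - 6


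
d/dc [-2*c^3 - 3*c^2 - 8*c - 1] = -6*c^2 - 6*c - 8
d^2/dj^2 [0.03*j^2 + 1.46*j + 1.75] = 0.0600000000000000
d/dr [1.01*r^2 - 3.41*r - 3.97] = 2.02*r - 3.41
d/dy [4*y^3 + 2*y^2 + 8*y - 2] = 12*y^2 + 4*y + 8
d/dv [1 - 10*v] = -10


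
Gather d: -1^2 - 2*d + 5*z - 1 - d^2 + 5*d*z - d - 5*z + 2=-d^2 + d*(5*z - 3)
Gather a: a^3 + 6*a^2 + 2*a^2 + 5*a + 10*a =a^3 + 8*a^2 + 15*a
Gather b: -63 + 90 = 27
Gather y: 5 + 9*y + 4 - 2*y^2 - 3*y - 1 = -2*y^2 + 6*y + 8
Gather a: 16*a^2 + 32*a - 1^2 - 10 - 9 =16*a^2 + 32*a - 20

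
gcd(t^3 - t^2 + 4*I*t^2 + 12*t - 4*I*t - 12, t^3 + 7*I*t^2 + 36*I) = t^2 + 4*I*t + 12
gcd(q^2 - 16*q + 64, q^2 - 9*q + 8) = q - 8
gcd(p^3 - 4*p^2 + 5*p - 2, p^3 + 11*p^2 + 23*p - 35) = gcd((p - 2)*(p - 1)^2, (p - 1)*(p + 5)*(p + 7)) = p - 1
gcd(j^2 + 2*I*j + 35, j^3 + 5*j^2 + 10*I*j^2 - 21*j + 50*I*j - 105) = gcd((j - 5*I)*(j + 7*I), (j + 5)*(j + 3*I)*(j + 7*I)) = j + 7*I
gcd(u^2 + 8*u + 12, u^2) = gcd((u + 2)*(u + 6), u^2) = 1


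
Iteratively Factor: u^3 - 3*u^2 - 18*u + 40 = (u - 5)*(u^2 + 2*u - 8) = (u - 5)*(u - 2)*(u + 4)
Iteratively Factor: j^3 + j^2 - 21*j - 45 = (j + 3)*(j^2 - 2*j - 15) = (j - 5)*(j + 3)*(j + 3)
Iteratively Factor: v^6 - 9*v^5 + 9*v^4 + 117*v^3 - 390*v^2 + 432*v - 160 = (v - 1)*(v^5 - 8*v^4 + v^3 + 118*v^2 - 272*v + 160) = (v - 1)*(v + 4)*(v^4 - 12*v^3 + 49*v^2 - 78*v + 40) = (v - 1)^2*(v + 4)*(v^3 - 11*v^2 + 38*v - 40) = (v - 4)*(v - 1)^2*(v + 4)*(v^2 - 7*v + 10) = (v - 4)*(v - 2)*(v - 1)^2*(v + 4)*(v - 5)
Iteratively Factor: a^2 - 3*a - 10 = (a + 2)*(a - 5)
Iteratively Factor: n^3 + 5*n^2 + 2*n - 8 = (n + 4)*(n^2 + n - 2) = (n + 2)*(n + 4)*(n - 1)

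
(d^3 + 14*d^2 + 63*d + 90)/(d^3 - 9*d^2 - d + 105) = (d^2 + 11*d + 30)/(d^2 - 12*d + 35)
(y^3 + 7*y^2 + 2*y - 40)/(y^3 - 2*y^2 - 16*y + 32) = (y + 5)/(y - 4)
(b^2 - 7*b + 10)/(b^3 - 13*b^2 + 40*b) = (b - 2)/(b*(b - 8))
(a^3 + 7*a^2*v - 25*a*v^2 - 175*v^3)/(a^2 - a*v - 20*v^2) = (a^2 + 12*a*v + 35*v^2)/(a + 4*v)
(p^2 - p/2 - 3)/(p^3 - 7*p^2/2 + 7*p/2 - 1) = (2*p + 3)/(2*p^2 - 3*p + 1)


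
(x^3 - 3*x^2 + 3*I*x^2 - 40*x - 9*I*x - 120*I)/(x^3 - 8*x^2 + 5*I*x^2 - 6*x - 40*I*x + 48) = (x + 5)/(x + 2*I)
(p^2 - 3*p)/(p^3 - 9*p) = 1/(p + 3)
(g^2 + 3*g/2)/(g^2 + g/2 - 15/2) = g*(2*g + 3)/(2*g^2 + g - 15)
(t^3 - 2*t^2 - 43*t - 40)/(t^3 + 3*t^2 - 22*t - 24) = (t^2 - 3*t - 40)/(t^2 + 2*t - 24)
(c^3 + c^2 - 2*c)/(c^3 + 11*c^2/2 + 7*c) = 2*(c - 1)/(2*c + 7)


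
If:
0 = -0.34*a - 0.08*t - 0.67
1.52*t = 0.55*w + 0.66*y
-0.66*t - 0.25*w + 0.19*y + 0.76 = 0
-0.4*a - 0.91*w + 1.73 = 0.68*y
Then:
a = -2.31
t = 1.46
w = 1.06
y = 2.48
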